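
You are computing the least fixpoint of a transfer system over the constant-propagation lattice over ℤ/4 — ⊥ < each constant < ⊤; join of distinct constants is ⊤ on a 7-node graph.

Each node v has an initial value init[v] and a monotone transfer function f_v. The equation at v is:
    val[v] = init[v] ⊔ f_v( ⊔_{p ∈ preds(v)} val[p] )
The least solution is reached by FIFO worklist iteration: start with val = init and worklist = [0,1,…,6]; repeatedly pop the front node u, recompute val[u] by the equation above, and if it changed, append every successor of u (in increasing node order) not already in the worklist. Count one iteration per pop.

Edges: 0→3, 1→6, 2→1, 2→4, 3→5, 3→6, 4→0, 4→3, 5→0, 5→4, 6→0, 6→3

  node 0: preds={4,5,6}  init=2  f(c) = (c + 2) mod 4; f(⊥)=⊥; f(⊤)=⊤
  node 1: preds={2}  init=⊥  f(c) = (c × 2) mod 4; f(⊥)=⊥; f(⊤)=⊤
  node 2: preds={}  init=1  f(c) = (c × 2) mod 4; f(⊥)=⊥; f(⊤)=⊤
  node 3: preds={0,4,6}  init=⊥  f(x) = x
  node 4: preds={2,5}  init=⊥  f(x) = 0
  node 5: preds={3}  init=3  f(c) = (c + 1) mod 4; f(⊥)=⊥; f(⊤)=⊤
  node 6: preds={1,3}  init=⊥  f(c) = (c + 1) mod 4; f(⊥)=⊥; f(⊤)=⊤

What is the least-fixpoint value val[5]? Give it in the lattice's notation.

⊤

Iteration log — 10 steps:
  step 1. node 0  ⊔preds=3  new=⊤  old=2  +wl: 
  step 2. node 1  ⊔preds=1  new=2  old=⊥  +wl: 
  step 3. node 2  ⊔preds=⊥  new=1  stable
  step 4. node 3  ⊔preds=⊤  new=⊤  old=⊥  +wl: 
  step 5. node 4  ⊔preds=⊤  new=0  old=⊥  +wl: 0,3
  step 6. node 5  ⊔preds=⊤  new=⊤  old=3  +wl: 4
  step 7. node 6  ⊔preds=⊤  new=⊤  old=⊥  +wl: 
  step 8. node 0  ⊔preds=⊤  new=⊤  stable
  step 9. node 3  ⊔preds=⊤  new=⊤  stable
  step 10. node 4  ⊔preds=⊤  new=0  stable

Least fixpoint reached:
  node 0: ⊤
  node 1: 2
  node 2: 1
  node 3: ⊤
  node 4: 0
  node 5: ⊤
  node 6: ⊤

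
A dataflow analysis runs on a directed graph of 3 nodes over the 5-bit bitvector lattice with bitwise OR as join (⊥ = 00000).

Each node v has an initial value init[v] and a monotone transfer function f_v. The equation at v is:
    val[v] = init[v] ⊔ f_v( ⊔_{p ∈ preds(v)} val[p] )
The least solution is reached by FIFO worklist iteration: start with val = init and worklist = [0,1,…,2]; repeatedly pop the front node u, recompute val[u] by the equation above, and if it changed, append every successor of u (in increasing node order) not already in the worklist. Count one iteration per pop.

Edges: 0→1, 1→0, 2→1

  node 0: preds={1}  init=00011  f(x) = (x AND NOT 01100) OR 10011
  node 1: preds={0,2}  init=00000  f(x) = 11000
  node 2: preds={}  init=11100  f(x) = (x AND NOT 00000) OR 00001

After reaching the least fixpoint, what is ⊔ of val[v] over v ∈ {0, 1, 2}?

11111

Worklist (5 pops):
  #1 pop 0: in=00000 → 10011 (was 00011); enqueue []
  #2 pop 1: in=11111 → 11000 (was 00000); enqueue [0]
  #3 pop 2: in=00000 → 11101 (was 11100); enqueue [1]
  #4 pop 0: in=11000 → 10011 (no change)
  #5 pop 1: in=11111 → 11000 (no change)

Fixpoint:
  val[0] = 10011
  val[1] = 11000
  val[2] = 11101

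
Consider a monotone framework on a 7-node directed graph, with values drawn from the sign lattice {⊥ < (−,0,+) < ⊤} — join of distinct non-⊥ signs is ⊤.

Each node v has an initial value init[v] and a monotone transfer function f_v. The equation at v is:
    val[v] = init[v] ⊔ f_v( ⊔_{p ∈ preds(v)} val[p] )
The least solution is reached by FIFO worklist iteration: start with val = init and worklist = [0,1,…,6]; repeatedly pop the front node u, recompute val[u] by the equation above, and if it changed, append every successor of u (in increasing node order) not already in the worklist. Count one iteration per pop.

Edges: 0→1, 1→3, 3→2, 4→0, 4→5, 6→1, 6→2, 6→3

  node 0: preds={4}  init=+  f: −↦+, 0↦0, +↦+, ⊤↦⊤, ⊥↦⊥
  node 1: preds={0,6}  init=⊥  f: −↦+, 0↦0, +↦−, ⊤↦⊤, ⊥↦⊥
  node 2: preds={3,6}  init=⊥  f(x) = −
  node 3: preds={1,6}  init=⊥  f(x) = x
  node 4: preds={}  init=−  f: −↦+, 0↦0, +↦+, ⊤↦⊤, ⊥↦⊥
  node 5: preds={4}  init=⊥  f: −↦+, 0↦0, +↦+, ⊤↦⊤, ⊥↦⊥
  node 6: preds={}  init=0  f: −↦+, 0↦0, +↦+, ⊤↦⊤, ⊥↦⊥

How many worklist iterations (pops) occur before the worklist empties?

Iteration log — 8 steps:
  step 1. node 0  ⊔preds=−  new=+  stable
  step 2. node 1  ⊔preds=⊤  new=⊤  old=⊥  +wl: 
  step 3. node 2  ⊔preds=0  new=−  old=⊥  +wl: 
  step 4. node 3  ⊔preds=⊤  new=⊤  old=⊥  +wl: 2
  step 5. node 4  ⊔preds=⊥  new=−  stable
  step 6. node 5  ⊔preds=−  new=+  old=⊥  +wl: 
  step 7. node 6  ⊔preds=⊥  new=0  stable
  step 8. node 2  ⊔preds=⊤  new=−  stable

Least fixpoint reached:
  node 0: +
  node 1: ⊤
  node 2: −
  node 3: ⊤
  node 4: −
  node 5: +
  node 6: 0

8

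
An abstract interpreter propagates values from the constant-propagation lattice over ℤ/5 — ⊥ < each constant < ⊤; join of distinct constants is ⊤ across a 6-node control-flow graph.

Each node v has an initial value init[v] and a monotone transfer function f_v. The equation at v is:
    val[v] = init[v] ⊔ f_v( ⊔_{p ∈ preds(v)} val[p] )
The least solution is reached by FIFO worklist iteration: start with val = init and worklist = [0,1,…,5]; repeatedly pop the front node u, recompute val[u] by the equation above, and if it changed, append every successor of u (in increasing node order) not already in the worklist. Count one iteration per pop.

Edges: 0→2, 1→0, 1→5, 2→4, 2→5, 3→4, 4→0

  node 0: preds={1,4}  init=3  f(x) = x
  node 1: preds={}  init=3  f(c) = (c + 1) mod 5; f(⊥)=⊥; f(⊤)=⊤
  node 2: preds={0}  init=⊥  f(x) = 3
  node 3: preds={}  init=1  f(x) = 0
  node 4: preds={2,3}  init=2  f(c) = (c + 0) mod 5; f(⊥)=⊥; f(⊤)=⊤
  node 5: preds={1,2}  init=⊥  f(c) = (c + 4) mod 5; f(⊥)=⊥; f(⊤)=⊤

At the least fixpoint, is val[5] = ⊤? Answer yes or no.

Iteration log — 7 steps:
  step 1. node 0  ⊔preds=⊤  new=⊤  old=3  +wl: 
  step 2. node 1  ⊔preds=⊥  new=3  stable
  step 3. node 2  ⊔preds=⊤  new=3  old=⊥  +wl: 
  step 4. node 3  ⊔preds=⊥  new=⊤  old=1  +wl: 
  step 5. node 4  ⊔preds=⊤  new=⊤  old=2  +wl: 0
  step 6. node 5  ⊔preds=3  new=2  old=⊥  +wl: 
  step 7. node 0  ⊔preds=⊤  new=⊤  stable

Least fixpoint reached:
  node 0: ⊤
  node 1: 3
  node 2: 3
  node 3: ⊤
  node 4: ⊤
  node 5: 2

no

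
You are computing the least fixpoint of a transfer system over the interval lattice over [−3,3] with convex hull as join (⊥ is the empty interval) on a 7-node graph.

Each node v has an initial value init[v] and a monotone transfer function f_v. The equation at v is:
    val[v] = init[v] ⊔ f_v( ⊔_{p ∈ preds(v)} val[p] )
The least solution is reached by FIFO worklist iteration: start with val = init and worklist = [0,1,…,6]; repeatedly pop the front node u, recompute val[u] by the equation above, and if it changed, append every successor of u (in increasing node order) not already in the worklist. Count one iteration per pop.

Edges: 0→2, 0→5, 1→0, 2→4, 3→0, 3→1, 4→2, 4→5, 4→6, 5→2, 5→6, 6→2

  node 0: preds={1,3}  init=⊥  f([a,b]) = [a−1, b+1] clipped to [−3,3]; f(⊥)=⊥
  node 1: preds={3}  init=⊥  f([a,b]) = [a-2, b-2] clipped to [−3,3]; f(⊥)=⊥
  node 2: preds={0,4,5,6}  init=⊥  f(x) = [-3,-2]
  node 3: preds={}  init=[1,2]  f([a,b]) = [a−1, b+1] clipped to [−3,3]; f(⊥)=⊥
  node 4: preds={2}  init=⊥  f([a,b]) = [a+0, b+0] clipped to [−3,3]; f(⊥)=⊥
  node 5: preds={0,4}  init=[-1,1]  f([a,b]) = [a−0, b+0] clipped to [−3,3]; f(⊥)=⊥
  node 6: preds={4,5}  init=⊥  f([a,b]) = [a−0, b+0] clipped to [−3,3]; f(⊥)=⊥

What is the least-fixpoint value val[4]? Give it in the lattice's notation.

[-3,-2]

Trace (10 dequeues):
  [1] u=0 | in [1,2] | out [0,3] | prev ⊥ | push {}
  [2] u=1 | in [1,2] | out [-1,0] | prev ⊥ | push {0}
  [3] u=2 | in [-1,3] | out [-3,-2] | prev ⊥ | push {}
  [4] u=3 | in ⊥ | out [1,2] | ==
  [5] u=4 | in [-3,-2] | out [-3,-2] | prev ⊥ | push {2}
  [6] u=5 | in [-3,3] | out [-3,3] | prev [-1,1] | push {}
  [7] u=6 | in [-3,3] | out [-3,3] | prev ⊥ | push {}
  [8] u=0 | in [-1,2] | out [-2,3] | prev [0,3] | push {5}
  [9] u=2 | in [-3,3] | out [-3,-2] | ==
  [10] u=5 | in [-3,3] | out [-3,3] | ==

Converged values:
  [0] [-2,3]
  [1] [-1,0]
  [2] [-3,-2]
  [3] [1,2]
  [4] [-3,-2]
  [5] [-3,3]
  [6] [-3,3]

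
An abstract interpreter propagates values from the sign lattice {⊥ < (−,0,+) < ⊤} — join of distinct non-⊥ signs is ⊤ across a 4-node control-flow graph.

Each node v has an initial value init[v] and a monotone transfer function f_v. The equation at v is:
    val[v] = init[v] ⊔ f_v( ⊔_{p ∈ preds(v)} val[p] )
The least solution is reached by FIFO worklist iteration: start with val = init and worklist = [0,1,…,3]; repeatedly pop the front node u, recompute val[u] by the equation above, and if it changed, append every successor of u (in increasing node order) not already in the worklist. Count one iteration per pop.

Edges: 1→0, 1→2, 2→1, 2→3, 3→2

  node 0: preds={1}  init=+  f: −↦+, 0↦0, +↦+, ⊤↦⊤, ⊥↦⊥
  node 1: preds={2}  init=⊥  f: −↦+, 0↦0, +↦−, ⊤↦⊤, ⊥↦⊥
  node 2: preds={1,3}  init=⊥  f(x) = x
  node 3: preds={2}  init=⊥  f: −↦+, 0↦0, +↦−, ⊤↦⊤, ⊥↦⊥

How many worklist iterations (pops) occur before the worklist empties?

Iteration log — 4 steps:
  step 1. node 0  ⊔preds=⊥  new=+  stable
  step 2. node 1  ⊔preds=⊥  new=⊥  stable
  step 3. node 2  ⊔preds=⊥  new=⊥  stable
  step 4. node 3  ⊔preds=⊥  new=⊥  stable

Least fixpoint reached:
  node 0: +
  node 1: ⊥
  node 2: ⊥
  node 3: ⊥

4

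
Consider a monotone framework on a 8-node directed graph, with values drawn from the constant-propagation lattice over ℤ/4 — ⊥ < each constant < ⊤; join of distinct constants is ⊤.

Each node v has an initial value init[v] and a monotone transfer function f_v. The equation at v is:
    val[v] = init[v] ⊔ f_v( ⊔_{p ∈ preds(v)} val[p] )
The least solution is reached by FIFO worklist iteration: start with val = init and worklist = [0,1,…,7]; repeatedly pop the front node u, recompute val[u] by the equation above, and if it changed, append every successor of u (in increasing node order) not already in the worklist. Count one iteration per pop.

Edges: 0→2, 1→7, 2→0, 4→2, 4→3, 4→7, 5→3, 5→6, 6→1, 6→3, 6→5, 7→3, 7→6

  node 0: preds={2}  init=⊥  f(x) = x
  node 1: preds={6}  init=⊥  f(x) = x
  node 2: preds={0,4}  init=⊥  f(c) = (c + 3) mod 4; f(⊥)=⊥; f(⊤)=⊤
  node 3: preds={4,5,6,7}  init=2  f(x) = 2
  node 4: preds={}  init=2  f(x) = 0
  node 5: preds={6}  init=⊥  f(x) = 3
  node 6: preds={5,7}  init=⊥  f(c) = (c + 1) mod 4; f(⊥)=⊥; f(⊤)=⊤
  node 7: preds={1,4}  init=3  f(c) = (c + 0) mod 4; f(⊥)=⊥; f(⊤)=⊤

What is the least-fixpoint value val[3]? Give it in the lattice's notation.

2

Iteration log — 21 steps:
  step 1. node 0  ⊔preds=⊥  new=⊥  stable
  step 2. node 1  ⊔preds=⊥  new=⊥  stable
  step 3. node 2  ⊔preds=2  new=1  old=⊥  +wl: 0
  step 4. node 3  ⊔preds=⊤  new=2  stable
  step 5. node 4  ⊔preds=⊥  new=⊤  old=2  +wl: 2,3
  step 6. node 5  ⊔preds=⊥  new=3  old=⊥  +wl: 
  step 7. node 6  ⊔preds=3  new=0  old=⊥  +wl: 1,5
  step 8. node 7  ⊔preds=⊤  new=⊤  old=3  +wl: 6
  step 9. node 0  ⊔preds=1  new=1  old=⊥  +wl: 
  step 10. node 2  ⊔preds=⊤  new=⊤  old=1  +wl: 0
  step 11. node 3  ⊔preds=⊤  new=2  stable
  step 12. node 1  ⊔preds=0  new=0  old=⊥  +wl: 7
  step 13. node 5  ⊔preds=0  new=3  stable
  step 14. node 6  ⊔preds=⊤  new=⊤  old=0  +wl: 1,3,5
  step 15. node 0  ⊔preds=⊤  new=⊤  old=1  +wl: 2
  step 16. node 7  ⊔preds=⊤  new=⊤  stable
  step 17. node 1  ⊔preds=⊤  new=⊤  old=0  +wl: 7
  step 18. node 3  ⊔preds=⊤  new=2  stable
  step 19. node 5  ⊔preds=⊤  new=3  stable
  step 20. node 2  ⊔preds=⊤  new=⊤  stable
  step 21. node 7  ⊔preds=⊤  new=⊤  stable

Least fixpoint reached:
  node 0: ⊤
  node 1: ⊤
  node 2: ⊤
  node 3: 2
  node 4: ⊤
  node 5: 3
  node 6: ⊤
  node 7: ⊤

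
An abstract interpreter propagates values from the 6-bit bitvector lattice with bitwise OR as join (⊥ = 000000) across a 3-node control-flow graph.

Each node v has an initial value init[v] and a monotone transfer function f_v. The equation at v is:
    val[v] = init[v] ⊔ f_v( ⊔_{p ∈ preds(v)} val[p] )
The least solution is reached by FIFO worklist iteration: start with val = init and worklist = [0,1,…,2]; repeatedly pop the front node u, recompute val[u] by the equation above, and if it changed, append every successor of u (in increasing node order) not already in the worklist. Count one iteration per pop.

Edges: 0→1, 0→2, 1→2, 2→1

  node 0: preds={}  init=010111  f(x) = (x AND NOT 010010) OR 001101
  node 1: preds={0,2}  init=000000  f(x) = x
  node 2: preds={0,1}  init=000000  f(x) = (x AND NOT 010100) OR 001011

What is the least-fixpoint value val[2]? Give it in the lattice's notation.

Trace (4 dequeues):
  [1] u=0 | in 000000 | out 011111 | prev 010111 | push {}
  [2] u=1 | in 011111 | out 011111 | prev 000000 | push {}
  [3] u=2 | in 011111 | out 001011 | prev 000000 | push {1}
  [4] u=1 | in 011111 | out 011111 | ==

Converged values:
  [0] 011111
  [1] 011111
  [2] 001011

001011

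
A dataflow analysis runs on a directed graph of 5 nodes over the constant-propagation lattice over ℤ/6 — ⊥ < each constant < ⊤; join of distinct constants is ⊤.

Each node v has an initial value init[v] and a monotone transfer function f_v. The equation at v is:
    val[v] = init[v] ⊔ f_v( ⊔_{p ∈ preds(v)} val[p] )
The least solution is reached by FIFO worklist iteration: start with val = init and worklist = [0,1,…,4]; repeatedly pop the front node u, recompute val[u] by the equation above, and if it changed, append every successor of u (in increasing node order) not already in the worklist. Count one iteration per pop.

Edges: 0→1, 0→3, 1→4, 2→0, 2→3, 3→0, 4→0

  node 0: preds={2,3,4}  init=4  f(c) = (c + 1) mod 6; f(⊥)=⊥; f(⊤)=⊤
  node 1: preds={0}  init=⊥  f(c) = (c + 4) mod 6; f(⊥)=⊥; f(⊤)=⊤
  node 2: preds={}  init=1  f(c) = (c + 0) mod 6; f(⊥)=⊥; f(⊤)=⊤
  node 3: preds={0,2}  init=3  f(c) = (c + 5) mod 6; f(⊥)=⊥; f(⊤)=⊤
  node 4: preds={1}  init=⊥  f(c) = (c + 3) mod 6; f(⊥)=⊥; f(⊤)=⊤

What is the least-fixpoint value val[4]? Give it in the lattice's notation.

⊤

Trace (6 dequeues):
  [1] u=0 | in ⊤ | out ⊤ | prev 4 | push {}
  [2] u=1 | in ⊤ | out ⊤ | prev ⊥ | push {}
  [3] u=2 | in ⊥ | out 1 | ==
  [4] u=3 | in ⊤ | out ⊤ | prev 3 | push {0}
  [5] u=4 | in ⊤ | out ⊤ | prev ⊥ | push {}
  [6] u=0 | in ⊤ | out ⊤ | ==

Converged values:
  [0] ⊤
  [1] ⊤
  [2] 1
  [3] ⊤
  [4] ⊤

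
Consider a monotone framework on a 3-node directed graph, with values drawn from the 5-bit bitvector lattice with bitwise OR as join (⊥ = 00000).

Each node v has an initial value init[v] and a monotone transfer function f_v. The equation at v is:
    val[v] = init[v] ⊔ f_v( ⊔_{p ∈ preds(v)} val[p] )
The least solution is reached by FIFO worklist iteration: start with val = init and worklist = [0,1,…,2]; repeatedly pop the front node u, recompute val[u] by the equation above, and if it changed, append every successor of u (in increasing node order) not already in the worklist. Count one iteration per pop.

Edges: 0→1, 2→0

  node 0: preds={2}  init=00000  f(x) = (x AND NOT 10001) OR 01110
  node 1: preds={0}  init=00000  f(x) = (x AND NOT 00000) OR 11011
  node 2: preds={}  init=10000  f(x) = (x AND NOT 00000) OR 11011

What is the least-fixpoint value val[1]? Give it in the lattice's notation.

Trace (4 dequeues):
  [1] u=0 | in 10000 | out 01110 | prev 00000 | push {}
  [2] u=1 | in 01110 | out 11111 | prev 00000 | push {}
  [3] u=2 | in 00000 | out 11011 | prev 10000 | push {0}
  [4] u=0 | in 11011 | out 01110 | ==

Converged values:
  [0] 01110
  [1] 11111
  [2] 11011

11111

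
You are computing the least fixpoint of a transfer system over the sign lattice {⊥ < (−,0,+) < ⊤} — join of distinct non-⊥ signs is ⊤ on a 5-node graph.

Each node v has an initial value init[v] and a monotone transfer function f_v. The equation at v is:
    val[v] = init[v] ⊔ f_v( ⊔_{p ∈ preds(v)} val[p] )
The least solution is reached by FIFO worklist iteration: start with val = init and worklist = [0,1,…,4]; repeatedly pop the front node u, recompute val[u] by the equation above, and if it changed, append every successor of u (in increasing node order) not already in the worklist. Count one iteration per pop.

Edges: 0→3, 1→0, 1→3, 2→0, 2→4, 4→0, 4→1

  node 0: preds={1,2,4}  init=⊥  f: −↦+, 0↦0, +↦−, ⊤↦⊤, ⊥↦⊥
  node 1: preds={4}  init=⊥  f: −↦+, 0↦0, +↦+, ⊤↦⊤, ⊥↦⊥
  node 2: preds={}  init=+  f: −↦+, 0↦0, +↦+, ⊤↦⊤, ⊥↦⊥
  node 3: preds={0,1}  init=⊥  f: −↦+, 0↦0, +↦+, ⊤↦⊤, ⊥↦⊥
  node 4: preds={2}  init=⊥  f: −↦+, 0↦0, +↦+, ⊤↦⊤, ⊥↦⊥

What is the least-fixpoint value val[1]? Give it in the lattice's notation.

+

Trace (9 dequeues):
  [1] u=0 | in + | out − | prev ⊥ | push {}
  [2] u=1 | in ⊥ | out ⊥ | ==
  [3] u=2 | in ⊥ | out + | ==
  [4] u=3 | in − | out + | prev ⊥ | push {}
  [5] u=4 | in + | out + | prev ⊥ | push {0,1}
  [6] u=0 | in + | out − | ==
  [7] u=1 | in + | out + | prev ⊥ | push {0,3}
  [8] u=0 | in + | out − | ==
  [9] u=3 | in ⊤ | out ⊤ | prev + | push {}

Converged values:
  [0] −
  [1] +
  [2] +
  [3] ⊤
  [4] +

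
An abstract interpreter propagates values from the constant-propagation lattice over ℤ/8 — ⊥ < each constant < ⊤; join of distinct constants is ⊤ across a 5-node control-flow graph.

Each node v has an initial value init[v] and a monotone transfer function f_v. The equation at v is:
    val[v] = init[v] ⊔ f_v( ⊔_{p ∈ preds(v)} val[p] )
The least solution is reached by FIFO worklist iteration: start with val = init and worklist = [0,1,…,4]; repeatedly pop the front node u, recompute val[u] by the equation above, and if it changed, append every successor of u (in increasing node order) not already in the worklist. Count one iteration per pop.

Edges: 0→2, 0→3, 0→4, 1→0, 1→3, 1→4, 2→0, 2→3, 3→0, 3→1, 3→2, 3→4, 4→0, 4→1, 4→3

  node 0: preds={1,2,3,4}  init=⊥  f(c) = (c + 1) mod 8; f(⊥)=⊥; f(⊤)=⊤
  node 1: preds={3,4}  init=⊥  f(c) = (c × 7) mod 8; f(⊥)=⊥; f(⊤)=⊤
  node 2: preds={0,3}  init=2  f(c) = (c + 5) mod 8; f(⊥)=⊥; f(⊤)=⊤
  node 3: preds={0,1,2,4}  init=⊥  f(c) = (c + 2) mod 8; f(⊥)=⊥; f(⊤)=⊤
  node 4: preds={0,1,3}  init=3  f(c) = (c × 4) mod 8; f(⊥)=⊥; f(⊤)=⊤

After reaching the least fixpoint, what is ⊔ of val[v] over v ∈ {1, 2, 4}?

Trace (11 dequeues):
  [1] u=0 | in ⊤ | out ⊤ | prev ⊥ | push {}
  [2] u=1 | in 3 | out 5 | prev ⊥ | push {0}
  [3] u=2 | in ⊤ | out ⊤ | prev 2 | push {}
  [4] u=3 | in ⊤ | out ⊤ | prev ⊥ | push {1,2}
  [5] u=4 | in ⊤ | out ⊤ | prev 3 | push {3}
  [6] u=0 | in ⊤ | out ⊤ | ==
  [7] u=1 | in ⊤ | out ⊤ | prev 5 | push {0,4}
  [8] u=2 | in ⊤ | out ⊤ | ==
  [9] u=3 | in ⊤ | out ⊤ | ==
  [10] u=0 | in ⊤ | out ⊤ | ==
  [11] u=4 | in ⊤ | out ⊤ | ==

Converged values:
  [0] ⊤
  [1] ⊤
  [2] ⊤
  [3] ⊤
  [4] ⊤

⊤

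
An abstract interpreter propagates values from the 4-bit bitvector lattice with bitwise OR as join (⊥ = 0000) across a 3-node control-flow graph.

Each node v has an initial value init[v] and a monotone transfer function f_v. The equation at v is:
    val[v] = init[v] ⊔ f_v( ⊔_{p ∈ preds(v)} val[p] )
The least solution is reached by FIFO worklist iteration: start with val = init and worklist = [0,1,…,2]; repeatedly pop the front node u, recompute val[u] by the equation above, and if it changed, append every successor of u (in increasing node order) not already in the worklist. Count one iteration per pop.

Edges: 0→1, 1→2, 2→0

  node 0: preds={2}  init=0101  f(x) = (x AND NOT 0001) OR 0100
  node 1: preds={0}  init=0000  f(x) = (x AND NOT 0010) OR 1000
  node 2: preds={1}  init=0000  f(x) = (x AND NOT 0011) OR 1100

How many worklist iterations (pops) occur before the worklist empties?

5

Worklist (5 pops):
  #1 pop 0: in=0000 → 0101 (no change)
  #2 pop 1: in=0101 → 1101 (was 0000); enqueue []
  #3 pop 2: in=1101 → 1100 (was 0000); enqueue [0]
  #4 pop 0: in=1100 → 1101 (was 0101); enqueue [1]
  #5 pop 1: in=1101 → 1101 (no change)

Fixpoint:
  val[0] = 1101
  val[1] = 1101
  val[2] = 1100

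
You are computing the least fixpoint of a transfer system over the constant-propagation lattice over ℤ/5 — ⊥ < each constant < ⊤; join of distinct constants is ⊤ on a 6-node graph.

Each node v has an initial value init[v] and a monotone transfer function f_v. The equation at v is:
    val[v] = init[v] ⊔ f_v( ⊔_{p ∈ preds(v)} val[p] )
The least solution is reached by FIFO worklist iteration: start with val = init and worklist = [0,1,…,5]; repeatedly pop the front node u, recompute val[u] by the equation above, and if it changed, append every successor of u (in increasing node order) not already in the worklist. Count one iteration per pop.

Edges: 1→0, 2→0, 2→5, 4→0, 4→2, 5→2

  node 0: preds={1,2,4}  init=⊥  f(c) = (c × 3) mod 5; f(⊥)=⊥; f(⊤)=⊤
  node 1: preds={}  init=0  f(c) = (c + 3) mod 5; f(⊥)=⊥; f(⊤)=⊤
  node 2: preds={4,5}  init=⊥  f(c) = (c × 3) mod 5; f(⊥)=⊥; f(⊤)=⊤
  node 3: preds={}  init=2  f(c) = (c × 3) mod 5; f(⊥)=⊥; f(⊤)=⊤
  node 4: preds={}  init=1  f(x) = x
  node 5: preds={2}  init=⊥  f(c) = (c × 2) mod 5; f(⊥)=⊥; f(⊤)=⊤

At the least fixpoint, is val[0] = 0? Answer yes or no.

Iteration log — 8 steps:
  step 1. node 0  ⊔preds=⊤  new=⊤  old=⊥  +wl: 
  step 2. node 1  ⊔preds=⊥  new=0  stable
  step 3. node 2  ⊔preds=1  new=3  old=⊥  +wl: 0
  step 4. node 3  ⊔preds=⊥  new=2  stable
  step 5. node 4  ⊔preds=⊥  new=1  stable
  step 6. node 5  ⊔preds=3  new=1  old=⊥  +wl: 2
  step 7. node 0  ⊔preds=⊤  new=⊤  stable
  step 8. node 2  ⊔preds=1  new=3  stable

Least fixpoint reached:
  node 0: ⊤
  node 1: 0
  node 2: 3
  node 3: 2
  node 4: 1
  node 5: 1

no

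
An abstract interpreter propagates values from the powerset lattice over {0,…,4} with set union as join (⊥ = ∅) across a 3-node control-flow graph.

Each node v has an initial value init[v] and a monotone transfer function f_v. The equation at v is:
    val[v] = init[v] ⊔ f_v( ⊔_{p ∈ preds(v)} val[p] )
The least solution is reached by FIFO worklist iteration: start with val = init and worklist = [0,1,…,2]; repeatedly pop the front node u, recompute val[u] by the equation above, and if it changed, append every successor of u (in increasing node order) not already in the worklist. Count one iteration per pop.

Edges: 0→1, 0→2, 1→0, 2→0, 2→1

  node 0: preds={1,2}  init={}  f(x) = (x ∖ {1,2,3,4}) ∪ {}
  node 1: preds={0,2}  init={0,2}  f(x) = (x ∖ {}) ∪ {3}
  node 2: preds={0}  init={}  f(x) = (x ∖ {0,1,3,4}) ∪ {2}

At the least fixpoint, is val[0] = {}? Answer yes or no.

no

Iteration log — 5 steps:
  step 1. node 0  ⊔preds={0,2}  new={0}  old={}  +wl: 
  step 2. node 1  ⊔preds={0}  new={0,2,3}  old={0,2}  +wl: 0
  step 3. node 2  ⊔preds={0}  new={2}  old={}  +wl: 1
  step 4. node 0  ⊔preds={0,2,3}  new={0}  stable
  step 5. node 1  ⊔preds={0,2}  new={0,2,3}  stable

Least fixpoint reached:
  node 0: {0}
  node 1: {0,2,3}
  node 2: {2}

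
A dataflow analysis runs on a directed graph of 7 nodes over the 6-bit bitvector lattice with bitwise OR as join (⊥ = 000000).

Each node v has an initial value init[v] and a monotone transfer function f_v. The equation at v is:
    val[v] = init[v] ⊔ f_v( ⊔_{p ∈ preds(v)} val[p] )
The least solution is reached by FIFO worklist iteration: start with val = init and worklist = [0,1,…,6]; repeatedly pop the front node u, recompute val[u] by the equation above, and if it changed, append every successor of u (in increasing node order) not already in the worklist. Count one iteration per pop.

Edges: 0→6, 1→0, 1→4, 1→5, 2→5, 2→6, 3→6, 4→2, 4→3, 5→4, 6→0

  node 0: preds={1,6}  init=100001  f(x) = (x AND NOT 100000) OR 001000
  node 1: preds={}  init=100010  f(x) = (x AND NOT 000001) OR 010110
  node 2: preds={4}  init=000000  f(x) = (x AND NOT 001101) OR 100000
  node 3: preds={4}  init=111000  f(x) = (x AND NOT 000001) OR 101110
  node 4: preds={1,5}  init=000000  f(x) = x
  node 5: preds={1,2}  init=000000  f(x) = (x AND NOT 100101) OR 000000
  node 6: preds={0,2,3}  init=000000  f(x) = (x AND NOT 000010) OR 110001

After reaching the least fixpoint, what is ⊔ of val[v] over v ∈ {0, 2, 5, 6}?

Trace (13 dequeues):
  [1] u=0 | in 100010 | out 101011 | prev 100001 | push {}
  [2] u=1 | in 000000 | out 110110 | prev 100010 | push {0}
  [3] u=2 | in 000000 | out 100000 | prev 000000 | push {}
  [4] u=3 | in 000000 | out 111110 | prev 111000 | push {}
  [5] u=4 | in 110110 | out 110110 | prev 000000 | push {2,3}
  [6] u=5 | in 110110 | out 010010 | prev 000000 | push {4}
  [7] u=6 | in 111111 | out 111101 | prev 000000 | push {}
  [8] u=0 | in 111111 | out 111111 | prev 101011 | push {6}
  [9] u=2 | in 110110 | out 110010 | prev 100000 | push {5}
  [10] u=3 | in 110110 | out 111110 | ==
  [11] u=4 | in 110110 | out 110110 | ==
  [12] u=6 | in 111111 | out 111101 | ==
  [13] u=5 | in 110110 | out 010010 | ==

Converged values:
  [0] 111111
  [1] 110110
  [2] 110010
  [3] 111110
  [4] 110110
  [5] 010010
  [6] 111101

111111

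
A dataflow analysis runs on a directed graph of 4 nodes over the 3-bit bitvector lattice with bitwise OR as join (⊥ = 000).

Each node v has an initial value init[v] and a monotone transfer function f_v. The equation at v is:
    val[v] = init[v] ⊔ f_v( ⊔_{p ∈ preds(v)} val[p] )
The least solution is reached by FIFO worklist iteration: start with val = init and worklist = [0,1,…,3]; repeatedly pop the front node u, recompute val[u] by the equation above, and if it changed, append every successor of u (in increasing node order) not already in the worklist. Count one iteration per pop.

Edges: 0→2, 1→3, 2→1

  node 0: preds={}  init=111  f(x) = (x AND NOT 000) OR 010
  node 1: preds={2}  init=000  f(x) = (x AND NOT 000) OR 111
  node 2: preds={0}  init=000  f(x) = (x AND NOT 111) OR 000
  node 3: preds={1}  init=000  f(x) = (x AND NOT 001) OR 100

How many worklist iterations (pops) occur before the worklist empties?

Trace (4 dequeues):
  [1] u=0 | in 000 | out 111 | ==
  [2] u=1 | in 000 | out 111 | prev 000 | push {}
  [3] u=2 | in 111 | out 000 | ==
  [4] u=3 | in 111 | out 110 | prev 000 | push {}

Converged values:
  [0] 111
  [1] 111
  [2] 000
  [3] 110

4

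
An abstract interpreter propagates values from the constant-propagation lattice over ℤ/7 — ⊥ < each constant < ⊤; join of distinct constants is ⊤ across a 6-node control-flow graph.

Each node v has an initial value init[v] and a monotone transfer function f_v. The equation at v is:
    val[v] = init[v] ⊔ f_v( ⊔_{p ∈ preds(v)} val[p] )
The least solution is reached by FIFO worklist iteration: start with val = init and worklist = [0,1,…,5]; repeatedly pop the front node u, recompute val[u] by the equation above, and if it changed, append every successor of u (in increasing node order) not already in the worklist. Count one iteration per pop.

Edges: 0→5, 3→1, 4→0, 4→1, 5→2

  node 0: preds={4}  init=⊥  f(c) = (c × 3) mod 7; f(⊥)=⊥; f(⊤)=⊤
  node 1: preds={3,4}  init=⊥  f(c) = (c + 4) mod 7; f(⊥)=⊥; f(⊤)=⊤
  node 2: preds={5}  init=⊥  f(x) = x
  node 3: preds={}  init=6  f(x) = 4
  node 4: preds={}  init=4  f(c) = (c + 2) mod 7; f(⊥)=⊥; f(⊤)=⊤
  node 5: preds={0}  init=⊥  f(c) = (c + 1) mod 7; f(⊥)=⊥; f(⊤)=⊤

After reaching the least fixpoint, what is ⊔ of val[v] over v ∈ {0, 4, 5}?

Iteration log — 8 steps:
  step 1. node 0  ⊔preds=4  new=5  old=⊥  +wl: 
  step 2. node 1  ⊔preds=⊤  new=⊤  old=⊥  +wl: 
  step 3. node 2  ⊔preds=⊥  new=⊥  stable
  step 4. node 3  ⊔preds=⊥  new=⊤  old=6  +wl: 1
  step 5. node 4  ⊔preds=⊥  new=4  stable
  step 6. node 5  ⊔preds=5  new=6  old=⊥  +wl: 2
  step 7. node 1  ⊔preds=⊤  new=⊤  stable
  step 8. node 2  ⊔preds=6  new=6  old=⊥  +wl: 

Least fixpoint reached:
  node 0: 5
  node 1: ⊤
  node 2: 6
  node 3: ⊤
  node 4: 4
  node 5: 6

⊤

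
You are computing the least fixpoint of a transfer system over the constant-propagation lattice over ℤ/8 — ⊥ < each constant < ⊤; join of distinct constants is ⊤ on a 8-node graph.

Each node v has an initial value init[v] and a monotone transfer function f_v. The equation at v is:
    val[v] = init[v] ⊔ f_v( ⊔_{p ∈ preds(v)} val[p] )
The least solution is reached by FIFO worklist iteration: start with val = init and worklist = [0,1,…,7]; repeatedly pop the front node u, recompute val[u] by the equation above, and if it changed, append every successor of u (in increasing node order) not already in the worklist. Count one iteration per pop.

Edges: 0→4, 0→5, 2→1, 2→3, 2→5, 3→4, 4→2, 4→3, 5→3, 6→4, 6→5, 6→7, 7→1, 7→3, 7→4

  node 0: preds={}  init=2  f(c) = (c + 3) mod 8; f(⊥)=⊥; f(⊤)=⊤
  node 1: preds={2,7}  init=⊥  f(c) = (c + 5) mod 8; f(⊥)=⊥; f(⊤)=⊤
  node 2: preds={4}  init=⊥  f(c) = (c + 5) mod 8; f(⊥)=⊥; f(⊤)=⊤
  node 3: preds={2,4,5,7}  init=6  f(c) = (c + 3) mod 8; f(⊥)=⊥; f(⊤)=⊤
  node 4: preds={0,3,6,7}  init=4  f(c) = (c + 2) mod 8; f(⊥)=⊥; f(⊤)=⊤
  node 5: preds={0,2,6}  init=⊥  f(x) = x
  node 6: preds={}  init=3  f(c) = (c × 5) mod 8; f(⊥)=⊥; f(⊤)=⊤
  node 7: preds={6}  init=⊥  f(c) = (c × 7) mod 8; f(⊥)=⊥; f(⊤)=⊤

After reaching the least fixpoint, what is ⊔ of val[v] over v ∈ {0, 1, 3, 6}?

⊤

Trace (14 dequeues):
  [1] u=0 | in ⊥ | out 2 | ==
  [2] u=1 | in ⊥ | out ⊥ | ==
  [3] u=2 | in 4 | out 1 | prev ⊥ | push {1}
  [4] u=3 | in ⊤ | out ⊤ | prev 6 | push {}
  [5] u=4 | in ⊤ | out ⊤ | prev 4 | push {2,3}
  [6] u=5 | in ⊤ | out ⊤ | prev ⊥ | push {}
  [7] u=6 | in ⊥ | out 3 | ==
  [8] u=7 | in 3 | out 5 | prev ⊥ | push {4}
  [9] u=1 | in ⊤ | out ⊤ | prev ⊥ | push {}
  [10] u=2 | in ⊤ | out ⊤ | prev 1 | push {1,5}
  [11] u=3 | in ⊤ | out ⊤ | ==
  [12] u=4 | in ⊤ | out ⊤ | ==
  [13] u=1 | in ⊤ | out ⊤ | ==
  [14] u=5 | in ⊤ | out ⊤ | ==

Converged values:
  [0] 2
  [1] ⊤
  [2] ⊤
  [3] ⊤
  [4] ⊤
  [5] ⊤
  [6] 3
  [7] 5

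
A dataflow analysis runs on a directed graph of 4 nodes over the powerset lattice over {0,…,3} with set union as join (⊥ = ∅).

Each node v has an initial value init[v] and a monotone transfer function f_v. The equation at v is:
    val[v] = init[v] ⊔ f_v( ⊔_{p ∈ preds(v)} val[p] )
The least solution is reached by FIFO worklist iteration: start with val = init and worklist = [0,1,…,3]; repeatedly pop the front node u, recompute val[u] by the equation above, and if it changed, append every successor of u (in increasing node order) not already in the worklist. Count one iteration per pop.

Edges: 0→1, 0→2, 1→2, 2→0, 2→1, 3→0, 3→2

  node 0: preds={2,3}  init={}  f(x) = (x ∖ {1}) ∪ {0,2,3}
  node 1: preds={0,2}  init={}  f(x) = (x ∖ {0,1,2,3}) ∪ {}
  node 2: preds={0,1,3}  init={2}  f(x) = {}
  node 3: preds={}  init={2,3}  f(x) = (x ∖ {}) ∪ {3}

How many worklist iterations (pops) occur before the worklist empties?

Iteration log — 4 steps:
  step 1. node 0  ⊔preds={2,3}  new={0,2,3}  old={}  +wl: 
  step 2. node 1  ⊔preds={0,2,3}  new={}  stable
  step 3. node 2  ⊔preds={0,2,3}  new={2}  stable
  step 4. node 3  ⊔preds={}  new={2,3}  stable

Least fixpoint reached:
  node 0: {0,2,3}
  node 1: {}
  node 2: {2}
  node 3: {2,3}

4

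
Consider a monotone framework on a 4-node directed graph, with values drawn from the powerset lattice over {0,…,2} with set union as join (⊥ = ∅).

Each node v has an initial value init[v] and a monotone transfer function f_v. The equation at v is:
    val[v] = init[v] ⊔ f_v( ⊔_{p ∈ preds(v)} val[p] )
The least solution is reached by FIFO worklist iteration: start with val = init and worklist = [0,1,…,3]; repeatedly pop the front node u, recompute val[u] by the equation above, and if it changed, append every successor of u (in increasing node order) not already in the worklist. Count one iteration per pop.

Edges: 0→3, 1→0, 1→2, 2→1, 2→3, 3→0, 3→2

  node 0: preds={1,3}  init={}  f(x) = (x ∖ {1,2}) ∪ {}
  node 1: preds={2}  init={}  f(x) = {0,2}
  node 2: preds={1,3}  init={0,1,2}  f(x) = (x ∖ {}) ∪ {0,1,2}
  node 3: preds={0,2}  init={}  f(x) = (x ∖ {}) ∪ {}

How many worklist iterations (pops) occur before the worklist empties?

Trace (7 dequeues):
  [1] u=0 | in {} | out {} | ==
  [2] u=1 | in {0,1,2} | out {0,2} | prev {} | push {0}
  [3] u=2 | in {0,2} | out {0,1,2} | ==
  [4] u=3 | in {0,1,2} | out {0,1,2} | prev {} | push {2}
  [5] u=0 | in {0,1,2} | out {0} | prev {} | push {3}
  [6] u=2 | in {0,1,2} | out {0,1,2} | ==
  [7] u=3 | in {0,1,2} | out {0,1,2} | ==

Converged values:
  [0] {0}
  [1] {0,2}
  [2] {0,1,2}
  [3] {0,1,2}

7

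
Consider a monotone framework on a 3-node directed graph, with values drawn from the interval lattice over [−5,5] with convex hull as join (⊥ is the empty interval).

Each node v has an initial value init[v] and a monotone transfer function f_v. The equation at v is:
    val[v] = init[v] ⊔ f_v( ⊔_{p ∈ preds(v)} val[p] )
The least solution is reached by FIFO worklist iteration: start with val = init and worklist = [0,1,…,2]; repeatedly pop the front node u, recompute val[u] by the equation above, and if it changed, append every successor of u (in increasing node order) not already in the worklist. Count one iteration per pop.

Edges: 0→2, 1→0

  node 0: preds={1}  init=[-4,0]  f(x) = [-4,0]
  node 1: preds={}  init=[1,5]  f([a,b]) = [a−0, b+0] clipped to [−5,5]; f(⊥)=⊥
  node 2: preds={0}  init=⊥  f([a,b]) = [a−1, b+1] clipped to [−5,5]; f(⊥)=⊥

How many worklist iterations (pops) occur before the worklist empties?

3

Worklist (3 pops):
  #1 pop 0: in=[1,5] → [-4,0] (no change)
  #2 pop 1: in=⊥ → [1,5] (no change)
  #3 pop 2: in=[-4,0] → [-5,1] (was ⊥); enqueue []

Fixpoint:
  val[0] = [-4,0]
  val[1] = [1,5]
  val[2] = [-5,1]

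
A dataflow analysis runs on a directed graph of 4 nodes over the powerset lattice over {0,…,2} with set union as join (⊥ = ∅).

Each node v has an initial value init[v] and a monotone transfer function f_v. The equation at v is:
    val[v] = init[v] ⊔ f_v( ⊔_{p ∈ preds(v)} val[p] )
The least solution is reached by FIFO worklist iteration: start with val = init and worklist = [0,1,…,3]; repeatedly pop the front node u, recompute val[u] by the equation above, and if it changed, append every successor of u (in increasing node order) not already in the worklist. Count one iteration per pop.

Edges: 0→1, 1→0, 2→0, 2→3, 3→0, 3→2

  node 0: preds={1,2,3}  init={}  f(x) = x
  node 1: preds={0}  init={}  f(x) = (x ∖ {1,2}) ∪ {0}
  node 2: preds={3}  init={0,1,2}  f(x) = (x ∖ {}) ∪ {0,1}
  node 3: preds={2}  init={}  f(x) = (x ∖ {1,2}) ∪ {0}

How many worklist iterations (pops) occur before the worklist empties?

6

Worklist (6 pops):
  #1 pop 0: in={0,1,2} → {0,1,2} (was {}); enqueue []
  #2 pop 1: in={0,1,2} → {0} (was {}); enqueue [0]
  #3 pop 2: in={} → {0,1,2} (no change)
  #4 pop 3: in={0,1,2} → {0} (was {}); enqueue [2]
  #5 pop 0: in={0,1,2} → {0,1,2} (no change)
  #6 pop 2: in={0} → {0,1,2} (no change)

Fixpoint:
  val[0] = {0,1,2}
  val[1] = {0}
  val[2] = {0,1,2}
  val[3] = {0}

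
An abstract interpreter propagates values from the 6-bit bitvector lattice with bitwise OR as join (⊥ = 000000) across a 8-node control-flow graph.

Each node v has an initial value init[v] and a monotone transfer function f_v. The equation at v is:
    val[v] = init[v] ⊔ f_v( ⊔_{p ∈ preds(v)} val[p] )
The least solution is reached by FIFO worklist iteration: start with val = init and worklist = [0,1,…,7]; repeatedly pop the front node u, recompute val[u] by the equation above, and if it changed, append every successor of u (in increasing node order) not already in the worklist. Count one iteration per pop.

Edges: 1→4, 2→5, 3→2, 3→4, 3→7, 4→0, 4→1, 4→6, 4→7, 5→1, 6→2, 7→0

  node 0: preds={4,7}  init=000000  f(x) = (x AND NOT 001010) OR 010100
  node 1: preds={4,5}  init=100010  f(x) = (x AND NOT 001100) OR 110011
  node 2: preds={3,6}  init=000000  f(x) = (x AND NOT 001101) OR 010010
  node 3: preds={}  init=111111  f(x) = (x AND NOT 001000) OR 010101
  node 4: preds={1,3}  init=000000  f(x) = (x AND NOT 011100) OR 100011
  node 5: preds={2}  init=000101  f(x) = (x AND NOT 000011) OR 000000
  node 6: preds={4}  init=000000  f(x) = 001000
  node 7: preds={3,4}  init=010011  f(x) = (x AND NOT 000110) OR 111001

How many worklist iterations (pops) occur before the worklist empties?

Iteration log — 11 steps:
  step 1. node 0  ⊔preds=010011  new=010101  old=000000  +wl: 
  step 2. node 1  ⊔preds=000101  new=110011  old=100010  +wl: 
  step 3. node 2  ⊔preds=111111  new=110010  old=000000  +wl: 
  step 4. node 3  ⊔preds=000000  new=111111  stable
  step 5. node 4  ⊔preds=111111  new=100011  old=000000  +wl: 0,1
  step 6. node 5  ⊔preds=110010  new=110101  old=000101  +wl: 
  step 7. node 6  ⊔preds=100011  new=001000  old=000000  +wl: 2
  step 8. node 7  ⊔preds=111111  new=111011  old=010011  +wl: 
  step 9. node 0  ⊔preds=111011  new=110101  old=010101  +wl: 
  step 10. node 1  ⊔preds=110111  new=110011  stable
  step 11. node 2  ⊔preds=111111  new=110010  stable

Least fixpoint reached:
  node 0: 110101
  node 1: 110011
  node 2: 110010
  node 3: 111111
  node 4: 100011
  node 5: 110101
  node 6: 001000
  node 7: 111011

11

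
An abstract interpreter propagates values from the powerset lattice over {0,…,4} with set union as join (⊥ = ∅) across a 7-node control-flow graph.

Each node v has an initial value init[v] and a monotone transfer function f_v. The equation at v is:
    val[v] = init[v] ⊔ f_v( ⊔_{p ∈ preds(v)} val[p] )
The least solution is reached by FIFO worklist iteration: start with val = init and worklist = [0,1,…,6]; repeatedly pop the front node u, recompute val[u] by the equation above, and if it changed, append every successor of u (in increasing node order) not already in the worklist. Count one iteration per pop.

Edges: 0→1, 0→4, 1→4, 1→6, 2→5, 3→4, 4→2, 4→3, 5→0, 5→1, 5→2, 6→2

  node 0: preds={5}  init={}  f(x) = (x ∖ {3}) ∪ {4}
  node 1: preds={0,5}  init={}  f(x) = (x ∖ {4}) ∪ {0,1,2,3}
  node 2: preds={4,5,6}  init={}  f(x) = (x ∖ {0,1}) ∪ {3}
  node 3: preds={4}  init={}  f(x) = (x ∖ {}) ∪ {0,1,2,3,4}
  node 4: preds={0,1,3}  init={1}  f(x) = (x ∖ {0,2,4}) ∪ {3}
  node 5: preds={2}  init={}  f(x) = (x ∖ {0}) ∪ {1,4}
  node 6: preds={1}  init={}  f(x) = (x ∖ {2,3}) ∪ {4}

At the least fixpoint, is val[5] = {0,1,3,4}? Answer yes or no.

no

Trace (13 dequeues):
  [1] u=0 | in {} | out {4} | prev {} | push {}
  [2] u=1 | in {4} | out {0,1,2,3} | prev {} | push {}
  [3] u=2 | in {1} | out {3} | prev {} | push {}
  [4] u=3 | in {1} | out {0,1,2,3,4} | prev {} | push {}
  [5] u=4 | in {0,1,2,3,4} | out {1,3} | prev {1} | push {2,3}
  [6] u=5 | in {3} | out {1,3,4} | prev {} | push {0,1}
  [7] u=6 | in {0,1,2,3} | out {0,1,4} | prev {} | push {}
  [8] u=2 | in {0,1,3,4} | out {3,4} | prev {3} | push {5}
  [9] u=3 | in {1,3} | out {0,1,2,3,4} | ==
  [10] u=0 | in {1,3,4} | out {1,4} | prev {4} | push {4}
  [11] u=1 | in {1,3,4} | out {0,1,2,3} | ==
  [12] u=5 | in {3,4} | out {1,3,4} | ==
  [13] u=4 | in {0,1,2,3,4} | out {1,3} | ==

Converged values:
  [0] {1,4}
  [1] {0,1,2,3}
  [2] {3,4}
  [3] {0,1,2,3,4}
  [4] {1,3}
  [5] {1,3,4}
  [6] {0,1,4}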